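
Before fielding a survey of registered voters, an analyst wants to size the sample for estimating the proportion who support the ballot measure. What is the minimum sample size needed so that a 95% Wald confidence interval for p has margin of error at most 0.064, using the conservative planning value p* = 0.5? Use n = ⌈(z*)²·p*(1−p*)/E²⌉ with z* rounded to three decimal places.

For 95% confidence, z* = 1.960.
p*(1−p*) = 0.50·0.50 = 0.2500.
Required n before rounding: 3.841600 × 0.2500 / 0.064² = 234.473.
Rounding up, n = 235.

n = 235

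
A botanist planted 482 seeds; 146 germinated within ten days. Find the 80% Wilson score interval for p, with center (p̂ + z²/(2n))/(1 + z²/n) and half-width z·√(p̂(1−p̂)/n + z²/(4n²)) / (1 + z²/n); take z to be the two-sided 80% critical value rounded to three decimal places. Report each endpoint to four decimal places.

(0.2768, 0.3304)

p̂ = 146/482 = 0.30290; z = 1.282, so z² = 1.643524.
Denominator 1 + z²/n = 1 + 1.643524/482 = 1.003410.
Center = (0.30290 + 0.001705)/1.003410 = 0.30357.
Radicand: p̂(1−p̂)/n + z²/(4n²) = 0.000438078 + 0.000001769 = 0.000439847.
Half-width = z·√(radicand)/denom = 1.282·0.020973/1.003410 = 0.02680.
Interval: 0.30357 ± 0.02680 → (0.2768, 0.3304).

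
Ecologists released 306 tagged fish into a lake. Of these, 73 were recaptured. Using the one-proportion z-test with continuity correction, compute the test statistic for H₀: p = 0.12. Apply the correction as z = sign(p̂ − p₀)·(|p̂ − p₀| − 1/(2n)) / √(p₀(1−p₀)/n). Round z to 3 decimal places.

With x = 73 successes in n = 306, p̂ = 0.23856. p̂ − p₀ = 0.118562.
1/(2n) = 0.001634.
Corrected numerator: |0.118562| − 0.001634 = 0.116928.
SE₀ = √(0.12·0.88/306) = 0.018577.
z = +0.116928/0.018577 = 6.294.

z = 6.294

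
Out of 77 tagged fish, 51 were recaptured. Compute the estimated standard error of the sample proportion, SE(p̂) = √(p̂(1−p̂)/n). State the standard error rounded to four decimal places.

SE = 0.0539

p̂ = 51/77 = 0.66234.
p̂(1−p̂) = 0.223646.
SE = √(0.223646/77) = 0.0539.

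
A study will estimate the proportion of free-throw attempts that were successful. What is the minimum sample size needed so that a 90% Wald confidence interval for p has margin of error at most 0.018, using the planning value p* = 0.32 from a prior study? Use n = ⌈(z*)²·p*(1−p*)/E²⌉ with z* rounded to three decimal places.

n = 1818

For 90% confidence, z* = 1.645.
p*(1−p*) = 0.32·0.68 = 0.2176.
(z*)²·p*(1−p*)/E² = 2.706025·0.2176/0.000324 = 1817.380.
⌈1817.380⌉ = 1818.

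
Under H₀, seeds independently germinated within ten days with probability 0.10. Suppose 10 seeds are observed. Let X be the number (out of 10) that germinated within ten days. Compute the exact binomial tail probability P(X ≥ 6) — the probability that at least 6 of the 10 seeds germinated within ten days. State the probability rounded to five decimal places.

P = 0.00015

X is binomial with n = 10 and p = 0.10.
P(X ≥ 6) = Σ_{j=6}^{10} C(10,j)·0.10^j·0.90^{10−j}.
= 0.000138 + 0.000009 + 0.000000 + 0.000000 + 0.000000 = 0.00015.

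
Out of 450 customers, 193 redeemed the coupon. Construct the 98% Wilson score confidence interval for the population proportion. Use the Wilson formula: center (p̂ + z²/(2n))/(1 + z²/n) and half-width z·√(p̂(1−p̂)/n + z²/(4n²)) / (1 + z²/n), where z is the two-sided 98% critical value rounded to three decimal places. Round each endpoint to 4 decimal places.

(0.3758, 0.4837)

Here p̂ = 193/450 = 0.42889 and z = 2.326 (z² = 5.410276).
1 + z²/n = 1.012023.
Center = (0.42889 + 0.006011)/1.012023 = 0.42973.
Radicand: p̂(1−p̂)/n + z²/(4n²) = 0.000544318 + 0.000006679 = 0.000550997.
Half-width = 2.326·√0.000550997/1.012023 = 0.05395.
Interval: 0.42973 ± 0.05395 → (0.3758, 0.4837).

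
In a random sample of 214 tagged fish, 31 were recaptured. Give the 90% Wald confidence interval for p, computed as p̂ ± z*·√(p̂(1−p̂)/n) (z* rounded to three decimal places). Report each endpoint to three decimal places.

With x = 31 successes in n = 214, p̂ = 0.14486.
SE(p̂) = √(0.14486·0.85514/214) = 0.024059.
The 90% critical value is z* = 1.645.
Margin = 1.645·0.024059 = 0.03958.
So the interval runs from 0.105 to 0.184.

(0.105, 0.184)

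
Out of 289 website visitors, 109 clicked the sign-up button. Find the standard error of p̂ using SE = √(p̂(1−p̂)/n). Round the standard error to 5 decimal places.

SE = 0.02851

p̂ = 109/289 = 0.37716.
p̂(1−p̂) = 0.234910.
SE = √(0.234910/289) = 0.02851.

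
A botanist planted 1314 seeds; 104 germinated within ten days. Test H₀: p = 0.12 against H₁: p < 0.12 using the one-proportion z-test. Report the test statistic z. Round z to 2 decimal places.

z = -4.56

With x = 104 successes in n = 1314, p̂ = 0.07915.
SE₀ = √(0.12·0.88/1314) = 0.008965.
z = (0.07915 − 0.12)/0.008965 = -0.04085/0.008965 = -4.56.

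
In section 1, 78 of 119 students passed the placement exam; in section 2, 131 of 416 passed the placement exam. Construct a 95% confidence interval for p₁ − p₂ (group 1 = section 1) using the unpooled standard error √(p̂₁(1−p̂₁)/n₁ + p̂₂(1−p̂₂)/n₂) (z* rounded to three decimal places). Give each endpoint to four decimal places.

p̂₁ = 0.65546, p̂₂ = 0.31490, so the observed difference is 0.34056.
SE = √(0.001897744 + 0.000518604) = √0.002416348 = 0.049156.
For 95% confidence, z* = 1.960. Margin of error = 0.09635.
Interval: 0.34056 ± 0.09635 → (0.2442, 0.4369).

(0.2442, 0.4369)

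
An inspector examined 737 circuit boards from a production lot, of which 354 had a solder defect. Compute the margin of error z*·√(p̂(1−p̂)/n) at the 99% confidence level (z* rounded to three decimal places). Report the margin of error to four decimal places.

ME = 0.0474

With x = 354 successes in n = 737, p̂ = 0.48033.
Standard error of p̂: √(0.249613/737) = √0.000338688 = 0.018403.
z* = 2.576 at the 99% level.
ME = 2.576·0.018403 = 0.0474.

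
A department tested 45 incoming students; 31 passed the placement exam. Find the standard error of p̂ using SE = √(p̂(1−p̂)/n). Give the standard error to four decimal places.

SE = 0.0690

Sample proportion p̂ = 31/45 = 0.68889.
p̂(1−p̂) = 0.68889·0.31111 = 0.214321.
SE = √(0.214321/45) = 0.0690.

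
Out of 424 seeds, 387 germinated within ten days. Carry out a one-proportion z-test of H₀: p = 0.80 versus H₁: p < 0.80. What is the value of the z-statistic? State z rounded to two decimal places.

p̂ = 387/424 = 0.91274.
Under H₀, SE = √(p₀(1−p₀)/n) = √(0.80·0.20/424) = √0.000377358 = 0.019426.
z = (p̂ − p₀)/SE = (0.91274 − 0.80)/0.019426 = 5.80.

z = 5.80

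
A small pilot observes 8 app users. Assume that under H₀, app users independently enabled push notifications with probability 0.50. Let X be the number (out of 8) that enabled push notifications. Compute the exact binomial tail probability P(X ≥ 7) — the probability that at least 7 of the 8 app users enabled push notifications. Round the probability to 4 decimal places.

P = 0.0352

X is binomial with n = 8 and p = 0.50.
P(X ≥ 7) = C(8,7)·0.50^7·0.50^1 + C(8,8)·0.50^8·0.50^0.
= 0.031250 + 0.003906 = 0.0352.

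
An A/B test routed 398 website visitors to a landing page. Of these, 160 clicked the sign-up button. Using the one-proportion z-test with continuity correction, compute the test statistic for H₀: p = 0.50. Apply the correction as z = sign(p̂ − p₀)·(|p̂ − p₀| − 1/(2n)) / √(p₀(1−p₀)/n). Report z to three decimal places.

With x = 160 successes in n = 398, p̂ = 0.40201. p̂ − p₀ = -0.097990.
Continuity correction 1/(2n) = 1/796 = 0.001256.
Corrected numerator: |-0.097990| − 0.001256 = 0.096734.
SE₀ = √(0.50·0.50/398) = 0.025063.
z = (−)0.096734/0.025063 = -3.860.

z = -3.860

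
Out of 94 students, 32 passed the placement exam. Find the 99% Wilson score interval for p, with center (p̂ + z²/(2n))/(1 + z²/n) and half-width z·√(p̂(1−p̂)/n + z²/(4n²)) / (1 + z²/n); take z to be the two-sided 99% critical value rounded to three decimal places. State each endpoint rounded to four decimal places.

(0.2288, 0.4731)

p̂ = 32/94 = 0.34043; z = 2.576, so z² = 6.635776.
Denominator 1 + z²/n = 1 + 6.635776/94 = 1.070593.
Center = (0.34043 + 0.035297)/1.070593 = 0.35095.
Radicand: p̂(1−p̂)/n + z²/(4n²) = 0.002388681 + 0.000187748 = 0.002576429.
Half-width = 2.576·√0.002576429/1.070593 = 0.12213.
So the interval runs from 0.2288 to 0.4731.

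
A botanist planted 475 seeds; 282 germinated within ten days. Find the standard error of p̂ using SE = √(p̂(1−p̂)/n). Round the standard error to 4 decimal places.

SE = 0.0225

Sample proportion p̂ = 282/475 = 0.59368.
p̂(1−p̂) = 0.59368·0.40632 = 0.241224.
SE = √(0.241224/475) = 0.0225.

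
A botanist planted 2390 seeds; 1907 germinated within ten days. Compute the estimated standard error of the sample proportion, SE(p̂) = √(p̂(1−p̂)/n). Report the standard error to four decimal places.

With x = 1907 successes in n = 2390, p̂ = 0.79791.
p̂(1−p̂) = 0.161250.
Dividing by n and taking the root: √0.000067469 = 0.0082.

SE = 0.0082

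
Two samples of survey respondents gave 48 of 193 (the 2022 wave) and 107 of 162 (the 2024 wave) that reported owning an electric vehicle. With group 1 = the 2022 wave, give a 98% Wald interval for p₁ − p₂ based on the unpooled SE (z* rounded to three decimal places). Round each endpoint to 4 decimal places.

p̂₁ = 0.24870, p̂₂ = 0.66049, so the observed difference is -0.41179.
SE = √(0.000968138 + 0.001384208) = √0.002352346 = 0.048501.
z* = 2.326 at the 98% level. Margin of error = 0.11281.
Interval: -0.41179 ± 0.11281 → (-0.5246, -0.2990).

(-0.5246, -0.2990)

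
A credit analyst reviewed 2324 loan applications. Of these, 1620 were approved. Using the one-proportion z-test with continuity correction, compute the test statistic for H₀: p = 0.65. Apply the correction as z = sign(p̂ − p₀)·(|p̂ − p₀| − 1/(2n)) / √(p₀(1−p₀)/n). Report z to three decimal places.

p̂ = 1620/2324 = 0.69707. p̂ − p₀ = 0.047074.
1/(2n) = 0.000215.
Corrected numerator: |0.047074| − 0.000215 = 0.046859.
SE₀ = √(0.65·0.35/2324) = 0.009894.
z = +0.046859/0.009894 = 4.736.

z = 4.736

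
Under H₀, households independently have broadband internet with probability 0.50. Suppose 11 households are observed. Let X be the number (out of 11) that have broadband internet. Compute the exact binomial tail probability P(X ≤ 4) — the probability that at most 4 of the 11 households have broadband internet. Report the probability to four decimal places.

X is binomial with n = 11 and p = 0.50.
P(X ≤ 4) = Σ_{j=0}^{4} C(11,j)·0.50^j·0.50^{11−j}.
= 0.000488 + 0.005371 + 0.026855 + 0.080566 + 0.161133 = 0.2744.

P = 0.2744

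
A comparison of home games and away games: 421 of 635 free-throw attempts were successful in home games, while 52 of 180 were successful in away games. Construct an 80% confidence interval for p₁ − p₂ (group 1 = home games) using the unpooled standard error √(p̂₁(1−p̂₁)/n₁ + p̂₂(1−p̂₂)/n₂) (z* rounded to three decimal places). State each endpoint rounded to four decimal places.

p̂₁ = 421/635 = 0.66299, p̂₂ = 52/180 = 0.28889; p̂₁ − p̂₂ = 0.37410.
Unpooled SE = √(p̂₁(1−p̂₁)/n₁ + p̂₂(1−p̂₂)/n₂) = √(0.000351864 + 0.001141289) = 0.038641.
The 80% critical value is z* = 1.282. Margin of error = 0.04954.
So the interval runs from 0.3246 to 0.4236.

(0.3246, 0.4236)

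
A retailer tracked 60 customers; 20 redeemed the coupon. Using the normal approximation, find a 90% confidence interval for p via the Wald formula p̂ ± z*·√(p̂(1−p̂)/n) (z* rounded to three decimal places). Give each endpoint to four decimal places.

(0.2332, 0.4334)

With x = 20 successes in n = 60, p̂ = 0.33333.
Standard error of p̂: √(0.222222/60) = √0.003703704 = 0.060858.
z* = 1.645 at the 90% level.
Margin of error: 1.645 × 0.060858 = 0.10011.
So the interval runs from 0.2332 to 0.4334.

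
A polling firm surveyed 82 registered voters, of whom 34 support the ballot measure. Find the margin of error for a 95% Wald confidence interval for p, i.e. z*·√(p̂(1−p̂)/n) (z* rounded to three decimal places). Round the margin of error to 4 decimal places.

ME = 0.1066

Sample proportion p̂ = 34/82 = 0.41463.
SE = √(p̂(1−p̂)/n) = √(0.242713/82) = 0.054405.
z* = 1.960 at the 95% level.
So ME = 0.1066.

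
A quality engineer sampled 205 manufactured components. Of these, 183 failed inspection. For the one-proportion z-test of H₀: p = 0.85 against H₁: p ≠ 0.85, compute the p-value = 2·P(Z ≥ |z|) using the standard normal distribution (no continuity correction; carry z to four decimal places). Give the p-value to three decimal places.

p̂ = 183/205 = 0.89268.
Null standard error: √(0.85·0.15/205) = √0.000621951 = 0.024939.
Test statistic (full precision, shown to 4 dp): z = (183/205 − 0.85)/SE₀ ≈ 1.7115.
p-value = 2·P(Z ≥ |z|) with z = 1.7115 → 0.087.

p-value = 0.087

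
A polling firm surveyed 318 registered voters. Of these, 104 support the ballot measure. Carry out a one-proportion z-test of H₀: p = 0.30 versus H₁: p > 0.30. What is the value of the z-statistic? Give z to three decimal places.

p̂ = 104/318 = 0.32704.
Null standard error: √(0.30·0.70/318) = √0.000660377 = 0.025698.
Test statistic: z = 0.02704/0.025698 = 1.052.

z = 1.052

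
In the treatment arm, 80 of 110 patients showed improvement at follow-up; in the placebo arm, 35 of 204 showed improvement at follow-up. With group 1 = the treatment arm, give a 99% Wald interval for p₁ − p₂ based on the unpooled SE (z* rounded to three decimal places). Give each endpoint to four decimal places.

(0.4269, 0.6845)

p̂₁ = 80/110 = 0.72727, p̂₂ = 35/204 = 0.17157; p̂₁ − p̂₂ = 0.55570.
Unpooled SE = √(p̂₁(1−p̂₁)/n₁ + p̂₂(1−p̂₂)/n₂) = √(0.001803156 + 0.000696730) = 0.049999.
For 99% confidence, z* = 2.576. Margin = 2.576·0.049999 = 0.12880.
CI: 0.55570 ± 0.12880 = (0.4269, 0.6845).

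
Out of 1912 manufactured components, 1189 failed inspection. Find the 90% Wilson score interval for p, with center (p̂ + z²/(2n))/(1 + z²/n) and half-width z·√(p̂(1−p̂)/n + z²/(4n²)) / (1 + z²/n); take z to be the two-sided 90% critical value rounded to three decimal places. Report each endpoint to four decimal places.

Here p̂ = 1189/1912 = 0.62186 and z = 1.645 (z² = 2.706025).
Denominator 1 + z²/n = 1 + 2.706025/1912 = 1.001415.
Center = (0.62186 + 0.000708)/1.001415 = 0.62169.
Radicand: p̂(1−p̂)/n + z²/(4n²) = 0.000122986 + 0.000000185 = 0.000123171.
Half-width = 1.645·√0.000123171/1.001415 = 0.01823.
Interval: 0.62169 ± 0.01823 → (0.6035, 0.6399).

(0.6035, 0.6399)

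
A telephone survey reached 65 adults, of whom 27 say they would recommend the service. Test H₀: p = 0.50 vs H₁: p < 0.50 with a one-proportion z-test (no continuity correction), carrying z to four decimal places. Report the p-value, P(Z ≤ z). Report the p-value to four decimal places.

Sample proportion p̂ = 27/65 = 0.41538.
SE₀ = √(0.50·0.50/65) = 0.062017.
Test statistic (full precision, shown to 4 dp): z = (27/65 − 0.50)/SE₀ ≈ -1.3644.
p-value = P(Z ≤ z) with z = -1.3644 → 0.0862.

p-value = 0.0862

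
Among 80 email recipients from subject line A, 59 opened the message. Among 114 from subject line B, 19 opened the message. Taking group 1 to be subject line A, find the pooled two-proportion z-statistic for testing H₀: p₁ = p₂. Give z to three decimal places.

z = 7.982

p̂₁ = 59/80 = 0.73750, p̂₂ = 19/114 = 0.16667.
Pooling: p̂ = 78/194 = 0.40206.
SE = √[p̂(1−p̂)(1/n₁+1/n₂)] = √[0.40206·0.59794·(1/80+1/114)] ≈ 0.071512.
z = (p̂₁ − p̂₂)/SE = (0.73750 − 0.16667)/0.071512 = 0.57083/0.071512 = 7.982.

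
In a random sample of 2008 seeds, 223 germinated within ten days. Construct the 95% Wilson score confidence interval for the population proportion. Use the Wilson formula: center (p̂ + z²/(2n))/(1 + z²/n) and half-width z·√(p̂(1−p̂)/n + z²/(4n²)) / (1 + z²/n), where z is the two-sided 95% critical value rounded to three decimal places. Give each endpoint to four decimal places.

(0.0980, 0.1255)

Here p̂ = 223/2008 = 0.11106 and z = 1.960 (z² = 3.841600).
1 + z²/n = 1.001913.
Center = (0.11106 + 0.000957)/1.001913 = 0.11180.
Radicand: p̂(1−p̂)/n + z²/(4n²) = 0.000049165 + 0.000000238 = 0.000049403.
Half-width = z·√(radicand)/denom = 1.960·0.007029/1.001913 = 0.01375.
CI: 0.11180 ± 0.01375 = (0.0980, 0.1255).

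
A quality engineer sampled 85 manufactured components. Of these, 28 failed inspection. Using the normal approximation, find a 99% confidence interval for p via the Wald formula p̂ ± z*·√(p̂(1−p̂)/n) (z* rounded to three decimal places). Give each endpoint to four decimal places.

(0.1981, 0.4607)

The sample proportion is 28/85 = 0.32941.
Standard error of p̂: √(0.220900/85) = √0.002598819 = 0.050979.
For 99% confidence, z* = 2.576.
Margin = 2.576·0.050979 = 0.13132.
Interval: 0.32941 ± 0.13132 → (0.1981, 0.4607).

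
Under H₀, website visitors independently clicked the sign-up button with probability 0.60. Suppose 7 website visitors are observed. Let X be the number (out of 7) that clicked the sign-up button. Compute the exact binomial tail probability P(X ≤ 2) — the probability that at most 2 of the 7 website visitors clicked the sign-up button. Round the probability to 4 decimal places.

P = 0.0963

X ~ Binomial(n=7, p=0.60).
P(X ≤ 2) = C(7,0)·0.60^0·0.40^7 + C(7,1)·0.60^1·0.40^6 + C(7,2)·0.60^2·0.40^5.
= 0.001638 + 0.017203 + 0.077414 = 0.0963.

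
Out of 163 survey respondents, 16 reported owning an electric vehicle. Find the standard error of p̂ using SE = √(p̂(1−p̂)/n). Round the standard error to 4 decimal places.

SE = 0.0233

With x = 16 successes in n = 163, p̂ = 0.09816.
p̂(1−p̂) = 0.09816·0.90184 = 0.088525.
SE = √(0.088525/163) = √0.000543098 = 0.0233.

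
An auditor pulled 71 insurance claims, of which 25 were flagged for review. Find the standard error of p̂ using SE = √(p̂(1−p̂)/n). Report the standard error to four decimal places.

SE = 0.0567

With x = 25 successes in n = 71, p̂ = 0.35211.
p̂(1−p̂) = 0.228129.
SE = √(0.228129/71) = √0.003213085 = 0.0567.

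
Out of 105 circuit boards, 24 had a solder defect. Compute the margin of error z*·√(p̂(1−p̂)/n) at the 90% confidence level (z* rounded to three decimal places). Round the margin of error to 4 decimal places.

Sample proportion p̂ = 24/105 = 0.22857.
SE = √(p̂(1−p̂)/n) = √(0.176327/105) = 0.040979.
The 90% critical value is z* = 1.645.
ME = 1.645·0.040979 = 0.0674.

ME = 0.0674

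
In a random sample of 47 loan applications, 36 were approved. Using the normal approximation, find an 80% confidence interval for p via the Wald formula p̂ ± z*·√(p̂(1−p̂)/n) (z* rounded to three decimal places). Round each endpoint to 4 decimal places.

(0.6868, 0.8451)

With x = 36 successes in n = 47, p̂ = 0.76596.
SE(p̂) = √(0.76596·0.23404/47) = 0.061759.
z* = 1.282 at the 80% level.
Margin of error: 1.282 × 0.061759 = 0.07918.
So the interval runs from 0.6868 to 0.8451.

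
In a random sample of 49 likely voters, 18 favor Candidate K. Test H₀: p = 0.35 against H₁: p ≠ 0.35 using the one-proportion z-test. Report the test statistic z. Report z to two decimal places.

The sample proportion is 18/49 = 0.36735.
Under H₀, SE = √(p₀(1−p₀)/n) = √(0.35·0.65/49) = √0.004642857 = 0.068139.
Test statistic: z = 0.01735/0.068139 = 0.25.

z = 0.25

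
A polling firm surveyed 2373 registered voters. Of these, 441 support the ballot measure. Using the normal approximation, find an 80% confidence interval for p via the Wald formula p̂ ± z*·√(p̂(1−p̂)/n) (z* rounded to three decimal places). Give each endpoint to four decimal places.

The sample proportion is 441/2373 = 0.18584.
SE = √(p̂(1−p̂)/n) = √(0.151304/2373) = 0.007985.
For 80% confidence, z* = 1.282.
Margin = 1.282·0.007985 = 0.01024.
CI: 0.18584 ± 0.01024 = (0.1756, 0.1961).

(0.1756, 0.1961)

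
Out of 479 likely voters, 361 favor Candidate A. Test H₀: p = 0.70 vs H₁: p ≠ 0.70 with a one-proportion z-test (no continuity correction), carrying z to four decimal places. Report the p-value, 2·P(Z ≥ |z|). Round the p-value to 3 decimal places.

Sample proportion p̂ = 361/479 = 0.75365.
SE₀ = √(0.70·0.30/479) = 0.020938.
z = (p̂ − p₀)/SE = (361/479 − 0.70)/0.020938 ≈ 2.5625.
From the standard normal, 2·P(Z ≥ |z|) = 0.010.

p-value = 0.010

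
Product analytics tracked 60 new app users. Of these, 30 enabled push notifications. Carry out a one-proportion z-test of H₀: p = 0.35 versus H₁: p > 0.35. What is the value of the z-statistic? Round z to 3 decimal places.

z = 2.436

Sample proportion p̂ = 30/60 = 0.50000.
Under H₀, SE = √(p₀(1−p₀)/n) = √(0.35·0.65/60) = √0.003791667 = 0.061577.
Test statistic: z = 0.15000/0.061577 = 2.436.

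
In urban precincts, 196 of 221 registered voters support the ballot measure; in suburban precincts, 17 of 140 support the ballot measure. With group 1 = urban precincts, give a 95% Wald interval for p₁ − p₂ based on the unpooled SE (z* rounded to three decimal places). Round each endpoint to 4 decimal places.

(0.6971, 0.8338)

p̂₁ = 0.88688, p̂₂ = 0.12143, so the observed difference is 0.76545.
Unpooled SE = √(p̂₁(1−p̂₁)/n₁ + p̂₂(1−p̂₂)/n₂) = √(0.000453962 + 0.000762026) = 0.034871.
z* = 1.960 at the 95% level. Margin = 1.960·0.034871 = 0.06835.
So the interval runs from 0.6971 to 0.8338.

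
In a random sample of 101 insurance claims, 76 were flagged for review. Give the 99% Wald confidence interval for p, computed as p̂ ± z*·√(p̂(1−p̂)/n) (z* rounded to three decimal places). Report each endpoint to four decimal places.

(0.6419, 0.8631)

Sample proportion p̂ = 76/101 = 0.75248.
SE(p̂) = √(0.75248·0.24752/101) = 0.042943.
The 99% critical value is z* = 2.576.
Margin of error: 2.576 × 0.042943 = 0.11062.
Interval: 0.75248 ± 0.11062 → (0.6419, 0.8631).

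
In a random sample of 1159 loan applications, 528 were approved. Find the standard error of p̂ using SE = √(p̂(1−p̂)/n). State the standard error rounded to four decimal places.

Sample proportion p̂ = 528/1159 = 0.45557.
p̂(1−p̂) = 0.45557·0.54443 = 0.248026.
SE = √(0.248026/1159) = √0.000214000 = 0.0146.

SE = 0.0146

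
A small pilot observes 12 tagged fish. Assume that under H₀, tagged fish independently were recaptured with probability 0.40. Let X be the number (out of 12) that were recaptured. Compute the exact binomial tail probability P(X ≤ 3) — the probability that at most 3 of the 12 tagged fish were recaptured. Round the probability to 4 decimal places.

P = 0.2253

X is binomial with n = 12 and p = 0.40.
P(X ≤ 3) = C(12,0)·0.40^0·0.60^12 + C(12,1)·0.40^1·0.60^11 + C(12,2)·0.40^2·0.60^10 + C(12,3)·0.40^3·0.60^9.
= 0.002177 + 0.017414 + 0.063852 + 0.141894 = 0.2253.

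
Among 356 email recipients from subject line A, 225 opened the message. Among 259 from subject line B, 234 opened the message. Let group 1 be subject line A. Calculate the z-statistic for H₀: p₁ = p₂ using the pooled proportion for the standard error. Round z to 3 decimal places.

p̂₁ = 225/356 = 0.63202, p̂₂ = 234/259 = 0.90347.
Pooling: p̂ = 459/615 = 0.74634.
SE = √[p̂(1−p̂)(1/n₁+1/n₂)] = √[0.74634·0.25366·(1/356+1/259)] ≈ 0.035535.
z = (p̂₁ − p̂₂)/SE = (0.63202 − 0.90347)/0.035535 = -0.27145/0.035535 = -7.639.

z = -7.639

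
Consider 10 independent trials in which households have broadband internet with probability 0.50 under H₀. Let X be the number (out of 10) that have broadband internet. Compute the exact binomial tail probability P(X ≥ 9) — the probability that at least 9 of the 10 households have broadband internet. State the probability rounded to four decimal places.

X is binomial with n = 10 and p = 0.50.
P(X ≥ 9) = C(10,9)·0.50^9·0.50^1 + C(10,10)·0.50^10·0.50^0.
= 0.009766 + 0.000977 = 0.0107.

P = 0.0107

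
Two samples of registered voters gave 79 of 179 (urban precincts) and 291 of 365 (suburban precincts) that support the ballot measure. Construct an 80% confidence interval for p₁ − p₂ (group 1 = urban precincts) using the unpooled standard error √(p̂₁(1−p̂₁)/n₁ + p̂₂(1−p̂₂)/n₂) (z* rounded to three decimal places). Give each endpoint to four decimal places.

(-0.4106, -0.3012)

p̂₁ = 79/179 = 0.44134, p̂₂ = 291/365 = 0.79726; p̂₁ − p̂₂ = -0.35592.
SE = √(0.001377425 + 0.000442839) = √0.001820264 = 0.042665.
For 80% confidence, z* = 1.282. Margin of error = 0.05470.
Interval: -0.35592 ± 0.05470 → (-0.4106, -0.3012).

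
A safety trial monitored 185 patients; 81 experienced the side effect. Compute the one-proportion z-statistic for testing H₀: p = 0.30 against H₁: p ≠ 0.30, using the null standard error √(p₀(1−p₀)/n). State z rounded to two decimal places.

p̂ = 81/185 = 0.43784.
Null standard error: √(0.30·0.70/185) = √0.001135135 = 0.033692.
z = (0.43784 − 0.30)/0.033692 = 0.13784/0.033692 = 4.09.

z = 4.09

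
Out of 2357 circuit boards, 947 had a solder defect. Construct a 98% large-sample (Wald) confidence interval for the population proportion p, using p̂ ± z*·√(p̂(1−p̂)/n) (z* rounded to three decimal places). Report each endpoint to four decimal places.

(0.3783, 0.4253)

The sample proportion is 947/2357 = 0.40178.
SE(p̂) = √(0.40178·0.59822/2357) = 0.010098.
z* = 2.326 at the 98% level.
Margin of error: 2.326 × 0.010098 = 0.02349.
So the interval runs from 0.3783 to 0.4253.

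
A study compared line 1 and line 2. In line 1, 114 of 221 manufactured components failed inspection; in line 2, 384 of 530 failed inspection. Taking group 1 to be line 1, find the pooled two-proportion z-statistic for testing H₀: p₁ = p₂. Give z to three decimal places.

p̂₁ = 114/221 = 0.51584, p̂₂ = 384/530 = 0.72453.
Pooling: p̂ = 498/751 = 0.66312.
SE = √[p̂(1−p̂)(1/n₁+1/n₂)] = √[0.66312·0.33688·(1/221+1/530)] ≈ 0.037846.
z = (p̂₁ − p̂₂)/SE = (0.51584 − 0.72453)/0.037846 = -0.20869/0.037846 = -5.514.

z = -5.514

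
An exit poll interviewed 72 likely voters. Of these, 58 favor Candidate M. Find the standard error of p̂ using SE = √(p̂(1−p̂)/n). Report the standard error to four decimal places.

The sample proportion is 58/72 = 0.80556.
p̂(1−p̂) = 0.80556·0.19444 = 0.156633.
Dividing by n and taking the root: √0.002175458 = 0.0466.

SE = 0.0466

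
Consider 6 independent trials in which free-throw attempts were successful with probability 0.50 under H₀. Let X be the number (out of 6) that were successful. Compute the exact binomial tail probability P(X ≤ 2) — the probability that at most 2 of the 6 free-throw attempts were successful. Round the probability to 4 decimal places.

X is binomial with n = 6 and p = 0.50.
P(X ≤ 2) = C(6,0)·0.50^0·0.50^6 + C(6,1)·0.50^1·0.50^5 + C(6,2)·0.50^2·0.50^4.
= 0.015625 + 0.093750 + 0.234375 = 0.3438.

P = 0.3438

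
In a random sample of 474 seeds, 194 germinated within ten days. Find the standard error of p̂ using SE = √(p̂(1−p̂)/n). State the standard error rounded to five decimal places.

The sample proportion is 194/474 = 0.40928.
p̂(1−p̂) = 0.40928·0.59072 = 0.241770.
Dividing by n and taking the root: √0.000510063 = 0.02258.

SE = 0.02258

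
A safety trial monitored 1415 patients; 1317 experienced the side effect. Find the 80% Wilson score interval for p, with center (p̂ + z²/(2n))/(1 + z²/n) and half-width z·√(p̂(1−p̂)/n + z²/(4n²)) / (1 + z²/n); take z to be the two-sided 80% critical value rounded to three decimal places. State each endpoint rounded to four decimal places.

(0.9216, 0.9389)

p̂ = 1317/1415 = 0.93074; z = 1.282, so z² = 1.643524.
1 + z²/n = 1.001162.
Center = (0.93074 + 0.000581)/1.001162 = 0.93024.
Radicand: p̂(1−p̂)/n + z²/(4n²) = 0.000045556 + 0.000000205 = 0.000045761.
Half-width = 1.282·√0.000045761/1.001162 = 0.00866.
CI: 0.93024 ± 0.00866 = (0.9216, 0.9389).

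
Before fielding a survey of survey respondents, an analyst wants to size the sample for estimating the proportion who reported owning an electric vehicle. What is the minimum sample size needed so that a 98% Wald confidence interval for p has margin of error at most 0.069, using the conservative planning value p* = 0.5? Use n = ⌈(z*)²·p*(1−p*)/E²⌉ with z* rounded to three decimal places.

n = 285

The 98% critical value is z* = 2.326.
p*(1−p*) = 0.50·0.50 = 0.2500.
(z*)²·p*(1−p*)/E² = 5.410276·0.2500/0.004761 = 284.093.
⌈284.093⌉ = 285.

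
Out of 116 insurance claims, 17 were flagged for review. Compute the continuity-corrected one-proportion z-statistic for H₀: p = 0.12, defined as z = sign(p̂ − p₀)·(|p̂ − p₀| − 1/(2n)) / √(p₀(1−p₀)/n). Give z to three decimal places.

Sample proportion p̂ = 17/116 = 0.14655. p̂ − p₀ = 0.026552.
1/(2n) = 0.004310.
Corrected numerator: |0.026552| − 0.004310 = 0.022242.
Null standard error: √(0.12·0.88/116) = √0.000910345 = 0.030172.
z = +0.022242/0.030172 = 0.737.

z = 0.737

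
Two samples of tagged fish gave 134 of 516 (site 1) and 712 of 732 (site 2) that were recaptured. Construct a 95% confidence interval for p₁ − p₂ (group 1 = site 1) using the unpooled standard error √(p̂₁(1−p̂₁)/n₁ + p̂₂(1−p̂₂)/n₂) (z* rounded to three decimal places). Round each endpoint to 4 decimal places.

(-0.7526, -0.6734)

p̂₁ = 134/516 = 0.25969, p̂₂ = 712/732 = 0.97268; p̂₁ − p̂₂ = -0.71299.
Unpooled SE = √(p̂₁(1−p̂₁)/n₁ + p̂₂(1−p̂₂)/n₂) = √(0.000372580 + 0.000036306) = 0.020221.
For 95% confidence, z* = 1.960. Margin = 1.960·0.020221 = 0.03963.
Interval: -0.71299 ± 0.03963 → (-0.7526, -0.6734).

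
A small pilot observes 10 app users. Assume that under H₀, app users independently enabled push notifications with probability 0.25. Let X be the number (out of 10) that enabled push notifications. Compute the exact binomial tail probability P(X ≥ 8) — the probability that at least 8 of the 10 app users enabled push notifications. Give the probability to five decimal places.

X is binomial with n = 10 and p = 0.25.
P(X ≥ 8) = C(10,8)·0.25^8·0.75^2 + C(10,9)·0.25^9·0.75^1 + C(10,10)·0.25^10·0.75^0.
= 0.000386 + 0.000029 + 0.000001 = 0.00042.

P = 0.00042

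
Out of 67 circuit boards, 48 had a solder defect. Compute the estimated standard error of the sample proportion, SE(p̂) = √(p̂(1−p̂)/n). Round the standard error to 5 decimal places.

p̂ = 48/67 = 0.71642.
p̂(1−p̂) = 0.71642·0.28358 = 0.203162.
Dividing by n and taking the root: √0.003032269 = 0.05507.

SE = 0.05507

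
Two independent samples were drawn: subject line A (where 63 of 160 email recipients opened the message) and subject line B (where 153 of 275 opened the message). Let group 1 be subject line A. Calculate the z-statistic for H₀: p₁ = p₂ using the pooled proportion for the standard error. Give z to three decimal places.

Sample proportions: p̂₁ = 63/160 = 0.39375 and p̂₂ = 153/275 = 0.55636.
Pooled p̂ = (63+153)/(160+275) = 216/435 = 0.49655.
SE = √[p̂(1−p̂)(1/n₁+1/n₂)] = √[0.49655·0.50345·(1/160+1/275)] ≈ 0.049714.
z = (p̂₁ − p̂₂)/SE = (0.39375 − 0.55636)/0.049714 = -0.16261/0.049714 = -3.271.

z = -3.271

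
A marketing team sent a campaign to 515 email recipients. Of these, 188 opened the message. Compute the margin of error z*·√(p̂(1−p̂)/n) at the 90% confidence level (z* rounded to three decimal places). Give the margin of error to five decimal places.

ME = 0.03490

p̂ = 188/515 = 0.36505.
SE(p̂) = √(0.36505·0.63495/515) = 0.021215.
The 90% critical value is z* = 1.645.
Margin of error = z*·SE = 1.645 × 0.021215 = 0.03490.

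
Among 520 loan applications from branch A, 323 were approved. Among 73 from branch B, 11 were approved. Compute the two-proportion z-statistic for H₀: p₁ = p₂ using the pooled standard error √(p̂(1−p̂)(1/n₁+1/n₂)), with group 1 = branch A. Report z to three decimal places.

z = 7.589

Sample proportions: p̂₁ = 323/520 = 0.62115 and p̂₂ = 11/73 = 0.15068.
Pooled p̂ = (323+11)/(520+73) = 334/593 = 0.56324.
SE = √[p̂(1−p̂)(1/n₁+1/n₂)] = √[0.56324·0.43676·(1/520+1/73)] ≈ 0.061992.
z = 0.47047/0.061992 = 7.589.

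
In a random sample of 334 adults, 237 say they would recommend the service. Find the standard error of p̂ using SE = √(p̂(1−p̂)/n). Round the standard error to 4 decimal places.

SE = 0.0248

Sample proportion p̂ = 237/334 = 0.70958.
p̂(1−p̂) = 0.70958·0.29042 = 0.206076.
Dividing by n and taking the root: √0.000616994 = 0.0248.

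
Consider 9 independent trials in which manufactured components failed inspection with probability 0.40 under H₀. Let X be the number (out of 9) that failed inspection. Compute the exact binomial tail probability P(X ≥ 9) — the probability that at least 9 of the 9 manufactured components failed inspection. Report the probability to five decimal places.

X ~ Binomial(n=9, p=0.40).
P(X ≥ 9) = C(9,9)·0.40^9·0.60^0.
= 0.000262 = 0.00026.

P = 0.00026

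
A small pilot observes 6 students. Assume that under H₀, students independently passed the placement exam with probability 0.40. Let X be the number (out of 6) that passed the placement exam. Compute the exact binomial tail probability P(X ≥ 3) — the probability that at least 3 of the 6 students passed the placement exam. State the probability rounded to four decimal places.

X is binomial with n = 6 and p = 0.40.
P(X ≥ 3) = C(6,3)·0.40^3·0.60^3 + C(6,4)·0.40^4·0.60^2 + C(6,5)·0.40^5·0.60^1 + C(6,6)·0.40^6·0.60^0.
= 0.276480 + 0.138240 + 0.036864 + 0.004096 = 0.4557.

P = 0.4557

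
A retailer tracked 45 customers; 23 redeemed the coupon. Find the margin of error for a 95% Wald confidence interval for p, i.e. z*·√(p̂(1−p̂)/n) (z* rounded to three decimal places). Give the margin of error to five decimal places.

With x = 23 successes in n = 45, p̂ = 0.51111.
SE(p̂) = √(0.51111·0.48889/45) = 0.074517.
For 95% confidence, z* = 1.960.
Margin of error = z*·SE = 1.960 × 0.074517 = 0.14605.

ME = 0.14605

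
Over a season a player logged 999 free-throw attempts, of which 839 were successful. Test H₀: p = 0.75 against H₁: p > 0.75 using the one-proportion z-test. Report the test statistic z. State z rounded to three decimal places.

z = 6.558

Sample proportion p̂ = 839/999 = 0.83984.
Under H₀, SE = √(p₀(1−p₀)/n) = √(0.75·0.25/999) = √0.000187688 = 0.013700.
z = (0.83984 − 0.75)/0.013700 = 0.08984/0.013700 = 6.558.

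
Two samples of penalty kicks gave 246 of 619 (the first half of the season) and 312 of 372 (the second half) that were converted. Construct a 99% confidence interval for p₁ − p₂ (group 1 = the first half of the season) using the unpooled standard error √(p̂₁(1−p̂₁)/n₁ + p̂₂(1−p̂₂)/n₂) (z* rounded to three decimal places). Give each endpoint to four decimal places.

(-0.5119, -0.3707)

p̂₁ = 0.39742, p̂₂ = 0.83871, so the observed difference is -0.44129.
Unpooled SE = √(p̂₁(1−p̂₁)/n₁ + p̂₂(1−p̂₂)/n₂) = √(0.000386876 + 0.000363645) = 0.027396.
For 99% confidence, z* = 2.576. Margin of error = 0.07057.
CI: -0.44129 ± 0.07057 = (-0.5119, -0.3707).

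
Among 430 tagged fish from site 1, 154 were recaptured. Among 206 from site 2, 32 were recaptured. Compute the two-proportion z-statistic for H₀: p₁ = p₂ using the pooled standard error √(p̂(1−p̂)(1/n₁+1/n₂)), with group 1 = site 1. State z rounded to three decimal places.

z = 5.261

Sample proportions: p̂₁ = 154/430 = 0.35814 and p̂₂ = 32/206 = 0.15534.
Pooling: p̂ = 186/636 = 0.29245.
Pooled SE = √[0.2069242·0.00717995] ≈ 0.038545.
z = 0.20280/0.038545 = 5.261.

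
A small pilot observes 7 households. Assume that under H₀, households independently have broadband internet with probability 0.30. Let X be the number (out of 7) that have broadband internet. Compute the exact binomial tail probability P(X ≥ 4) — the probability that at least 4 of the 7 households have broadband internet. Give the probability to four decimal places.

P = 0.1260

X is binomial with n = 7 and p = 0.30.
P(X ≥ 4) = C(7,4)·0.30^4·0.70^3 + C(7,5)·0.30^5·0.70^2 + C(7,6)·0.30^6·0.70^1 + C(7,7)·0.30^7·0.70^0.
= 0.097240 + 0.025005 + 0.003572 + 0.000219 = 0.1260.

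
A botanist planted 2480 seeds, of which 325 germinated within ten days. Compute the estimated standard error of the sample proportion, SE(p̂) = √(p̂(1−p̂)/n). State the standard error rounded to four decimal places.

p̂ = 325/2480 = 0.13105.
p̂(1−p̂) = 0.113876.
Dividing by n and taking the root: √0.000045918 = 0.0068.

SE = 0.0068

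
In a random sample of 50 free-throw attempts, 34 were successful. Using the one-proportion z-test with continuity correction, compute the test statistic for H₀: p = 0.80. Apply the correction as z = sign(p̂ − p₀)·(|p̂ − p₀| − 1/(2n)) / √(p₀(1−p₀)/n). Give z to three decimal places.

z = -1.945

Sample proportion p̂ = 34/50 = 0.68000. p̂ − p₀ = -0.120000.
1/(2n) = 0.010000.
Corrected numerator: |-0.120000| − 0.010000 = 0.110000.
Null standard error: √(0.80·0.20/50) = √0.003200000 = 0.056569.
z = −0.110000/0.056569 = -1.945.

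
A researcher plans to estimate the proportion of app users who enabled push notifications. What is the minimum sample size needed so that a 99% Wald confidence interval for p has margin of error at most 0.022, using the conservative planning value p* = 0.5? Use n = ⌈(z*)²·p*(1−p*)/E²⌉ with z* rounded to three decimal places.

n = 3428

The 99% critical value is z* = 2.576.
p*(1−p*) = 0.2500.
(z*)²·p*(1−p*)/E² = 6.635776·0.2500/0.000484 = 3427.570.
⌈3427.570⌉ = 3428.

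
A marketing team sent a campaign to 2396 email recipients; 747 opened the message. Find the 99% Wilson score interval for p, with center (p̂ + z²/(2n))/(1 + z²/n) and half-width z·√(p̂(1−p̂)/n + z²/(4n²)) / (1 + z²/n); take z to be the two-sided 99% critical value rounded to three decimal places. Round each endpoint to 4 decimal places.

(0.2879, 0.3366)

Here p̂ = 747/2396 = 0.31177 and z = 2.576 (z² = 6.635776).
1 + z²/n = 1.002770.
Adjusted center: (0.31177 + z²/(2n))/1.002770 = 0.31229.
Radicand: p̂(1−p̂)/n + z²/(4n²) = 0.000089553 + 0.000000289 = 0.000089842.
Half-width = z·√(radicand)/denom = 2.576·0.009479/1.002770 = 0.02435.
Interval: 0.31229 ± 0.02435 → (0.2879, 0.3366).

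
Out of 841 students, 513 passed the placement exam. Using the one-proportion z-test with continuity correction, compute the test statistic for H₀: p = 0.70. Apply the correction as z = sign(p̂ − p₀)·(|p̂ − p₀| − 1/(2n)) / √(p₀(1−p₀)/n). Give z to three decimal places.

z = -5.659

The sample proportion is 513/841 = 0.60999. p̂ − p₀ = -0.090012.
1/(2n) = 0.000595.
Corrected numerator: |-0.090012| − 0.000595 = 0.089417.
Under H₀, SE = √(p₀(1−p₀)/n) = √(0.70·0.30/841) = √0.000249703 = 0.015802.
z = −0.089417/0.015802 = -5.659.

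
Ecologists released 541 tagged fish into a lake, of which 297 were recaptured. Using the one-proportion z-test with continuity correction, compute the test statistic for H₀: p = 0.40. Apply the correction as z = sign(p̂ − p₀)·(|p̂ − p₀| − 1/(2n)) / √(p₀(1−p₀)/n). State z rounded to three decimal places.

The sample proportion is 297/541 = 0.54898. p̂ − p₀ = 0.148983.
1/(2n) = 0.000924.
Corrected numerator: |0.148983| − 0.000924 = 0.148059.
Under H₀, SE = √(p₀(1−p₀)/n) = √(0.40·0.60/541) = √0.000443623 = 0.021062.
z = +0.148059/0.021062 = 7.030.

z = 7.030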